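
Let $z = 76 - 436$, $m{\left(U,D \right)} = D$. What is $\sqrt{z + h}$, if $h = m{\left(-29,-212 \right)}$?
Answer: $2 i \sqrt{143} \approx 23.917 i$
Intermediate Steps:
$h = -212$
$z = -360$ ($z = 76 - 436 = -360$)
$\sqrt{z + h} = \sqrt{-360 - 212} = \sqrt{-572} = 2 i \sqrt{143}$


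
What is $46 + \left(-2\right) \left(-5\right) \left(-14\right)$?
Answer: $-94$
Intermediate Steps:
$46 + \left(-2\right) \left(-5\right) \left(-14\right) = 46 + 10 \left(-14\right) = 46 - 140 = -94$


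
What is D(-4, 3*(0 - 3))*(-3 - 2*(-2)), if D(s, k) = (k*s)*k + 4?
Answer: -320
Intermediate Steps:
D(s, k) = 4 + s*k**2 (D(s, k) = s*k**2 + 4 = 4 + s*k**2)
D(-4, 3*(0 - 3))*(-3 - 2*(-2)) = (4 - 4*9*(0 - 3)**2)*(-3 - 2*(-2)) = (4 - 4*(3*(-3))**2)*(-3 + 4) = (4 - 4*(-9)**2)*1 = (4 - 4*81)*1 = (4 - 324)*1 = -320*1 = -320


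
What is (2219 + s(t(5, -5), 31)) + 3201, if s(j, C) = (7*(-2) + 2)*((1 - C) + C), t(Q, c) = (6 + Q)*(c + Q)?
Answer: 5408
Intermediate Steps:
t(Q, c) = (6 + Q)*(Q + c)
s(j, C) = -12 (s(j, C) = (-14 + 2)*1 = -12*1 = -12)
(2219 + s(t(5, -5), 31)) + 3201 = (2219 - 12) + 3201 = 2207 + 3201 = 5408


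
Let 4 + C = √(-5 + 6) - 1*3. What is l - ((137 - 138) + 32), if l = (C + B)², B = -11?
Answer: 258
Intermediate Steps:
C = -6 (C = -4 + (√(-5 + 6) - 1*3) = -4 + (√1 - 3) = -4 + (1 - 3) = -4 - 2 = -6)
l = 289 (l = (-6 - 11)² = (-17)² = 289)
l - ((137 - 138) + 32) = 289 - ((137 - 138) + 32) = 289 - (-1 + 32) = 289 - 1*31 = 289 - 31 = 258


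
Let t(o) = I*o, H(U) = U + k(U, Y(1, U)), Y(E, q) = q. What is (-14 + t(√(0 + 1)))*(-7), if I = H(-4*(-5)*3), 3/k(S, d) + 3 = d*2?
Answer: -12565/39 ≈ -322.18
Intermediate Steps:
k(S, d) = 3/(-3 + 2*d) (k(S, d) = 3/(-3 + d*2) = 3/(-3 + 2*d))
H(U) = U + 3/(-3 + 2*U)
I = 2341/39 (I = -4*(-5)*3 + 3/(-3 + 2*(-4*(-5)*3)) = 20*3 + 3/(-3 + 2*(20*3)) = 60 + 3/(-3 + 2*60) = 60 + 3/(-3 + 120) = 60 + 3/117 = 60 + 3*(1/117) = 60 + 1/39 = 2341/39 ≈ 60.026)
t(o) = 2341*o/39
(-14 + t(√(0 + 1)))*(-7) = (-14 + 2341*√(0 + 1)/39)*(-7) = (-14 + 2341*√1/39)*(-7) = (-14 + (2341/39)*1)*(-7) = (-14 + 2341/39)*(-7) = (1795/39)*(-7) = -12565/39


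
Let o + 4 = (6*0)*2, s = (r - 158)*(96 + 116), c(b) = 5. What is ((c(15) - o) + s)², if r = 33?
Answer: 701773081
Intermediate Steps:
s = -26500 (s = (33 - 158)*(96 + 116) = -125*212 = -26500)
o = -4 (o = -4 + (6*0)*2 = -4 + 0*2 = -4 + 0 = -4)
((c(15) - o) + s)² = ((5 - 1*(-4)) - 26500)² = ((5 + 4) - 26500)² = (9 - 26500)² = (-26491)² = 701773081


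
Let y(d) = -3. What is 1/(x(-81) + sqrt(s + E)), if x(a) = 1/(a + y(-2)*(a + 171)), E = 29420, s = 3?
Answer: 351/3624943022 + 123201*sqrt(29423)/3624943022 ≈ 0.0058299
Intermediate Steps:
x(a) = 1/(-513 - 2*a) (x(a) = 1/(a - 3*(a + 171)) = 1/(a - 3*(171 + a)) = 1/(a + (-513 - 3*a)) = 1/(-513 - 2*a))
1/(x(-81) + sqrt(s + E)) = 1/(1/(-513 - 2*(-81)) + sqrt(3 + 29420)) = 1/(1/(-513 + 162) + sqrt(29423)) = 1/(1/(-351) + sqrt(29423)) = 1/(-1/351 + sqrt(29423))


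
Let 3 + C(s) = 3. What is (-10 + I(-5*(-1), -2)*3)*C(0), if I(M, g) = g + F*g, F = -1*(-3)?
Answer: 0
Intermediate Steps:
F = 3
C(s) = 0 (C(s) = -3 + 3 = 0)
I(M, g) = 4*g (I(M, g) = g + 3*g = 4*g)
(-10 + I(-5*(-1), -2)*3)*C(0) = (-10 + (4*(-2))*3)*0 = (-10 - 8*3)*0 = (-10 - 24)*0 = -34*0 = 0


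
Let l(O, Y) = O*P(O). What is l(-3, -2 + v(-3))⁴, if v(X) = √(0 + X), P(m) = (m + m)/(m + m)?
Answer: 81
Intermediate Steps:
P(m) = 1 (P(m) = (2*m)/((2*m)) = (2*m)*(1/(2*m)) = 1)
v(X) = √X
l(O, Y) = O (l(O, Y) = O*1 = O)
l(-3, -2 + v(-3))⁴ = (-3)⁴ = 81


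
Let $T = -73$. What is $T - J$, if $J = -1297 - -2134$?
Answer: $-910$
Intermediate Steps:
$J = 837$ ($J = -1297 + 2134 = 837$)
$T - J = -73 - 837 = -910$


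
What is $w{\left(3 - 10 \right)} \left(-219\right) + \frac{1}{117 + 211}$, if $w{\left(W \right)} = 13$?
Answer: $- \frac{933815}{328} \approx -2847.0$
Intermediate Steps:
$w{\left(3 - 10 \right)} \left(-219\right) + \frac{1}{117 + 211} = 13 \left(-219\right) + \frac{1}{117 + 211} = -2847 + \frac{1}{328} = - \frac{933815}{328}$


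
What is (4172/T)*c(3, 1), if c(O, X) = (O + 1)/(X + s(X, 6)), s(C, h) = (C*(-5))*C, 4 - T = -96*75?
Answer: -1043/1801 ≈ -0.57912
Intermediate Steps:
T = 7204 (T = 4 - (-96)*75 = 4 - 1*(-7200) = 4 + 7200 = 7204)
s(C, h) = -5*C² (s(C, h) = (-5*C)*C = -5*C²)
c(O, X) = (1 + O)/(X - 5*X²) (c(O, X) = (O + 1)/(X - 5*X²) = (1 + O)/(X - 5*X²))
(4172/T)*c(3, 1) = (4172/7204)*((-1 - 1*3)/(1*(-1 + 5*1))) = (4172*(1/7204))*(1*(-1 - 3)/(-1 + 5)) = 1043*(1*(-4)/4)/1801 = 1043*(1*(¼)*(-4))/1801 = (1043/1801)*(-1) = -1043/1801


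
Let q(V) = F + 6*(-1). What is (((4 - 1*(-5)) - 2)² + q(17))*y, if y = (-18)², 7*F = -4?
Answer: 96228/7 ≈ 13747.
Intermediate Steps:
F = -4/7 (F = (⅐)*(-4) = -4/7 ≈ -0.57143)
q(V) = -46/7 (q(V) = -4/7 + 6*(-1) = -4/7 - 6 = -46/7)
y = 324
(((4 - 1*(-5)) - 2)² + q(17))*y = (((4 - 1*(-5)) - 2)² - 46/7)*324 = (((4 + 5) - 2)² - 46/7)*324 = ((9 - 2)² - 46/7)*324 = (7² - 46/7)*324 = (49 - 46/7)*324 = (297/7)*324 = 96228/7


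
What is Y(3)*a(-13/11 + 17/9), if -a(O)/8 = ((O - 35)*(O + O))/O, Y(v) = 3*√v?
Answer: 54320*√3/33 ≈ 2851.1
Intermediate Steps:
a(O) = 560 - 16*O (a(O) = -8*(O - 35)*(O + O)/O = -8*(-35 + O)*(2*O)/O = -8*2*O*(-35 + O)/O = -8*(-70 + 2*O) = 560 - 16*O)
Y(3)*a(-13/11 + 17/9) = (3*√3)*(560 - 16*(-13/11 + 17/9)) = (3*√3)*(560 - 16*70/99) = (3*√3)*(560 - 1120/99) = (3*√3)*(54320/99) = 54320*√3/33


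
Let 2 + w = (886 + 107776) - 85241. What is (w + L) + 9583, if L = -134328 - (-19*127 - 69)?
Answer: -98844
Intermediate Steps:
w = 23419 (w = -2 + ((886 + 107776) - 85241) = -2 + (108662 - 85241) = -2 + 23421 = 23419)
L = -131846 (L = -134328 - (-2413 - 69) = -134328 - 1*(-2482) = -134328 + 2482 = -131846)
(w + L) + 9583 = (23419 - 131846) + 9583 = -108427 + 9583 = -98844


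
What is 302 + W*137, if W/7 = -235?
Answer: -225063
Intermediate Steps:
W = -1645 (W = 7*(-235) = -1645)
302 + W*137 = 302 - 1645*137 = 302 - 225365 = -225063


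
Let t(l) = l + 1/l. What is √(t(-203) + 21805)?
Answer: 3*√98910735/203 ≈ 146.98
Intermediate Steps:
√(t(-203) + 21805) = √((-203 + 1/(-203)) + 21805) = √((-203 - 1/203) + 21805) = √(-41210/203 + 21805) = √(4385205/203) = 3*√98910735/203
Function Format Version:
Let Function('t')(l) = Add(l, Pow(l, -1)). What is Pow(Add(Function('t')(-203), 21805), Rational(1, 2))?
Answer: Mul(Rational(3, 203), Pow(98910735, Rational(1, 2))) ≈ 146.98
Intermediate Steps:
Pow(Add(Function('t')(-203), 21805), Rational(1, 2)) = Pow(Add(Add(-203, Pow(-203, -1)), 21805), Rational(1, 2)) = Pow(Add(Add(-203, Rational(-1, 203)), 21805), Rational(1, 2)) = Pow(Add(Rational(-41210, 203), 21805), Rational(1, 2)) = Pow(Rational(4385205, 203), Rational(1, 2)) = Mul(Rational(3, 203), Pow(98910735, Rational(1, 2)))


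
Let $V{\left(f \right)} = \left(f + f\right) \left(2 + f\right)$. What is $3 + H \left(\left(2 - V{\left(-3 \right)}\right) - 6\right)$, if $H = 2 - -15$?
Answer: $-167$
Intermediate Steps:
$V{\left(f \right)} = 2 f \left(2 + f\right)$
$H = 17$ ($H = 2 + 15 = 17$)
$3 + H \left(\left(2 - V{\left(-3 \right)}\right) - 6\right) = 3 + 17 \left(\left(2 - 2 \left(-3\right) \left(2 - 3\right)\right) - 6\right) = 3 + 17 \left(\left(2 - 2 \left(-3\right) \left(-1\right)\right) - 6\right) = 3 + 17 \left(\left(2 - 6\right) - 6\right) = 3 + 17 \left(-4 - 6\right) = 3 + 17 \left(-10\right) = 3 - 170 = -167$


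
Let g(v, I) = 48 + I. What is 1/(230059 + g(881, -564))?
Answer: 1/229543 ≈ 4.3565e-6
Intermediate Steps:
1/(230059 + g(881, -564)) = 1/(230059 + (48 - 564)) = 1/(230059 - 516) = 1/229543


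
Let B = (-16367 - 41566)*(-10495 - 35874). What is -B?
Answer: -2686295277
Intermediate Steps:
B = 2686295277 (B = -57933*(-46369) = 2686295277)
-B = -1*2686295277 = -2686295277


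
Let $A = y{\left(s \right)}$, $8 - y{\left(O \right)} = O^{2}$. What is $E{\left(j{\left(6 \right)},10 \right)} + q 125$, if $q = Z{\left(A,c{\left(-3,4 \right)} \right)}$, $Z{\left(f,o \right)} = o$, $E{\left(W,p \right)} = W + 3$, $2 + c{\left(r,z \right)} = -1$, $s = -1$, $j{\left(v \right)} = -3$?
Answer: $-375$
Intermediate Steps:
$y{\left(O \right)} = 8 - O^{2}$
$c{\left(r,z \right)} = -3$ ($c{\left(r,z \right)} = -2 - 1 = -3$)
$E{\left(W,p \right)} = 3 + W$
$A = 7$ ($A = 8 - \left(-1\right)^{2} = 8 - 1 = 7$)
$q = -3$
$E{\left(j{\left(6 \right)},10 \right)} + q 125 = \left(3 - 3\right) - 375 = 0 - 375 = -375$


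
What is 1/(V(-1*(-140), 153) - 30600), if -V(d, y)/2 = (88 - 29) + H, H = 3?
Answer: -1/30724 ≈ -3.2548e-5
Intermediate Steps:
V(d, y) = -124 (V(d, y) = -2*((88 - 29) + 3) = -2*(59 + 3) = -2*62 = -124)
1/(V(-1*(-140), 153) - 30600) = 1/(-124 - 30600) = 1/(-30724) = -1/30724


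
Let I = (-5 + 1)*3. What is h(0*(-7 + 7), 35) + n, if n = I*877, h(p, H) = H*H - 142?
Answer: -9441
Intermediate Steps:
h(p, H) = -142 + H² (h(p, H) = H² - 142 = -142 + H²)
I = -12 (I = -4*3 = -12)
n = -10524 (n = -12*877 = -10524)
h(0*(-7 + 7), 35) + n = (-142 + 35²) - 10524 = (-142 + 1225) - 10524 = 1083 - 10524 = -9441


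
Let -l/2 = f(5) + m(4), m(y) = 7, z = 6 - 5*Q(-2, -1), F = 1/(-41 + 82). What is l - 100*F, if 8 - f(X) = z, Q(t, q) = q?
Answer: -428/41 ≈ -10.439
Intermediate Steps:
F = 1/41 ≈ 0.024390
z = 11 (z = 6 - 5*(-1) = 6 + 5 = 11)
f(X) = -3 (f(X) = 8 - 1*11 = 8 - 11 = -3)
l = -8 (l = -2*(-3 + 7) = -2*4 = -8)
l - 100*F = -8 - 100*1/41 = -8 - 100/41 = -428/41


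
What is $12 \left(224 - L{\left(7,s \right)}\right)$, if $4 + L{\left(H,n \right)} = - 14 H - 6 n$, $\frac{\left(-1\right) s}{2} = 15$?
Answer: $1752$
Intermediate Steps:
$s = -30$ ($s = \left(-2\right) 15 = -30$)
$L{\left(H,n \right)} = -4 - 14 H - 6 n$ ($L{\left(H,n \right)} = -4 - \left(6 n + 14 H\right) = -4 - 14 H - 6 n$)
$12 \left(224 - L{\left(7,s \right)}\right) = 12 \left(224 - \left(-4 - 98 - -180\right)\right) = 12 \left(224 - \left(-4 - 98 + 180\right)\right) = 12 \left(224 - 78\right) = 12 \cdot 146 = 1752$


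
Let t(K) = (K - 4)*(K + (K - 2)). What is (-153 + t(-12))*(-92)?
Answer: -24196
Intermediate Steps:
t(K) = (-4 + K)*(-2 + 2*K) (t(K) = (-4 + K)*(K + (-2 + K)) = (-4 + K)*(-2 + 2*K))
(-153 + t(-12))*(-92) = (-153 + (8 - 10*(-12) + 2*(-12)²))*(-92) = (-153 + (8 + 120 + 2*144))*(-92) = (-153 + (8 + 120 + 288))*(-92) = (-153 + 416)*(-92) = 263*(-92) = -24196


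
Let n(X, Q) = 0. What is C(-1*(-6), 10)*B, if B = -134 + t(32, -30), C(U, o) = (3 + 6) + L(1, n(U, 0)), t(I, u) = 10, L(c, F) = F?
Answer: -1116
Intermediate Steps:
C(U, o) = 9 (C(U, o) = (3 + 6) + 0 = 9 + 0 = 9)
B = -124 (B = -134 + 10 = -124)
C(-1*(-6), 10)*B = 9*(-124) = -1116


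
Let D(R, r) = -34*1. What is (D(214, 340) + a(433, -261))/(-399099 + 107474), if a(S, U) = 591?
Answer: -557/291625 ≈ -0.0019100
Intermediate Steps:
D(R, r) = -34
(D(214, 340) + a(433, -261))/(-399099 + 107474) = (-34 + 591)/(-399099 + 107474) = 557/(-291625) = 557*(-1/291625) = -557/291625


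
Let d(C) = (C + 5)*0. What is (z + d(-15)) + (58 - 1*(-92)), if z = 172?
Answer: 322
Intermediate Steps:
d(C) = 0 (d(C) = (5 + C)*0 = 0)
(z + d(-15)) + (58 - 1*(-92)) = (172 + 0) + (58 - 1*(-92)) = 172 + (58 + 92) = 172 + 150 = 322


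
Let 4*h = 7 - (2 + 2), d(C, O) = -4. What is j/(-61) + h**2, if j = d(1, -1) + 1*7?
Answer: 501/976 ≈ 0.51332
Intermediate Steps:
h = 3/4 (h = (7 - (2 + 2))/4 = (7 - 1*4)/4 = (7 - 4)/4 = (1/4)*3 = 3/4 ≈ 0.75000)
j = 3 (j = -4 + 1*7 = -4 + 7 = 3)
j/(-61) + h**2 = 3/(-61) + (3/4)**2 = 3*(-1/61) + 9/16 = -3/61 + 9/16 = 501/976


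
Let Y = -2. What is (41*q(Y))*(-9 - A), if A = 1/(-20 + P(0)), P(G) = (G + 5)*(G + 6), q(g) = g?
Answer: 3731/5 ≈ 746.20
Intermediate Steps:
P(G) = (5 + G)*(6 + G)
A = 1/10 (A = 1/(-20 + (30 + 0**2 + 11*0)) = 1/(-20 + (30 + 0 + 0)) = 1/(-20 + 30) = 1/10 ≈ 0.10000)
(41*q(Y))*(-9 - A) = (41*(-2))*(-9 - 1*1/10) = -82*(-9 - 1/10) = -82*(-91/10) = 3731/5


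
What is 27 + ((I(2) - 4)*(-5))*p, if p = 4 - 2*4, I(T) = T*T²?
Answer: 107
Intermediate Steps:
I(T) = T³
p = -4 (p = 4 - 8 = -4)
27 + ((I(2) - 4)*(-5))*p = 27 + ((2³ - 4)*(-5))*(-4) = 27 + ((8 - 4)*(-5))*(-4) = 27 + (4*(-5))*(-4) = 27 - 20*(-4) = 27 + 80 = 107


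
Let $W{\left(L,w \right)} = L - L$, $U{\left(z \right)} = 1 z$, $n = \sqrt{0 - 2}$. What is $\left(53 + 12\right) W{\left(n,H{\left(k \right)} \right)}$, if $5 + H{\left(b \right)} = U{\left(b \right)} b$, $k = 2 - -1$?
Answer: $0$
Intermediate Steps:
$k = 3$ ($k = 2 + 1 = 3$)
$n = i \sqrt{2}$ ($n = \sqrt{-2} = i \sqrt{2} \approx 1.4142 i$)
$U{\left(z \right)} = z$
$H{\left(b \right)} = -5 + b^{2}$ ($H{\left(b \right)} = -5 + b b = -5 + b^{2}$)
$W{\left(L,w \right)} = 0$
$\left(53 + 12\right) W{\left(n,H{\left(k \right)} \right)} = \left(53 + 12\right) 0 = 65 \cdot 0 = 0$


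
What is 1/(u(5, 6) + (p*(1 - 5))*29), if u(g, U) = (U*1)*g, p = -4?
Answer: 1/494 ≈ 0.0020243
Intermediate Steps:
u(g, U) = U*g
1/(u(5, 6) + (p*(1 - 5))*29) = 1/(6*5 - 4*(1 - 5)*29) = 1/(30 - 4*(-4)*29) = 1/(30 + 16*29) = 1/(30 + 464) = 1/494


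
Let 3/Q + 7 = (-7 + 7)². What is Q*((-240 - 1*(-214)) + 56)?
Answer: -90/7 ≈ -12.857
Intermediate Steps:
Q = -3/7 (Q = 3/(-7 + (-7 + 7)²) = 3/(-7 + 0²) = 3/(-7 + 0) = 3/(-7) = 3*(-⅐) = -3/7 ≈ -0.42857)
Q*((-240 - 1*(-214)) + 56) = -3*((-240 - 1*(-214)) + 56)/7 = -3*((-240 + 214) + 56)/7 = -3*(-26 + 56)/7 = -3/7*30 = -90/7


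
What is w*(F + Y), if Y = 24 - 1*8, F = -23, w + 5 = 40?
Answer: -245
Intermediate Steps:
w = 35 (w = -5 + 40 = 35)
Y = 16 (Y = 24 - 8 = 16)
w*(F + Y) = 35*(-23 + 16) = 35*(-7) = -245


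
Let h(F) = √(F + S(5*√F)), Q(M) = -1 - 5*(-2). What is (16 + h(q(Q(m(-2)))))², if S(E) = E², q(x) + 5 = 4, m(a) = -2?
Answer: (16 + I*√26)² ≈ 230.0 + 163.17*I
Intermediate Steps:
Q(M) = 9 (Q(M) = -1 + 10 = 9)
q(x) = -1 (q(x) = -5 + 4 = -1)
h(F) = √26*√F (h(F) = √(F + (5*√F)²) = √(F + 25*F) = √(26*F) = √26*√F)
(16 + h(q(Q(m(-2)))))² = (16 + √26*√(-1))² = (16 + √26*I)² = (16 + I*√26)²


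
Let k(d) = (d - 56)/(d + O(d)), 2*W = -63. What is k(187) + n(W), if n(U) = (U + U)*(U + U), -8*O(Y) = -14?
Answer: 2997119/755 ≈ 3969.7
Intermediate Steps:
W = -63/2 (W = (1/2)*(-63) = -63/2 ≈ -31.500)
O(Y) = 7/4 (O(Y) = -1/8*(-14) = 7/4)
k(d) = (-56 + d)/(7/4 + d) (k(d) = (d - 56)/(d + 7/4) = (-56 + d)/(7/4 + d))
n(U) = 4*U**2 (n(U) = (2*U)*(2*U) = 4*U**2)
k(187) + n(W) = 4*(-56 + 187)/(7 + 4*187) + 4*(-63/2)**2 = 4*131/(7 + 748) + 4*(3969/4) = 4*131/755 + 3969 = 4*(1/755)*131 + 3969 = 524/755 + 3969 = 2997119/755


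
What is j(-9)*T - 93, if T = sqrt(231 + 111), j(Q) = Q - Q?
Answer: -93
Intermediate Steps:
j(Q) = 0
T = 3*sqrt(38) (T = sqrt(342) = 3*sqrt(38) ≈ 18.493)
j(-9)*T - 93 = 0*(3*sqrt(38)) - 93 = 0 - 93 = -93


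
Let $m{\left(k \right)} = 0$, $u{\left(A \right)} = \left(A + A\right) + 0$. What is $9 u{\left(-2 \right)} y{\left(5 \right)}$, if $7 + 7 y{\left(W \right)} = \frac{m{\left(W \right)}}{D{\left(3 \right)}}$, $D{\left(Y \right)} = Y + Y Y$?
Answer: $36$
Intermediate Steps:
$u{\left(A \right)} = 2 A$ ($u{\left(A \right)} = 2 A + 0 = 2 A$)
$D{\left(Y \right)} = Y + Y^{2}$
$y{\left(W \right)} = -1$ ($y{\left(W \right)} = -1 + \frac{0 \frac{1}{3 \left(1 + 3\right)}}{7} = -1 + \frac{0 \frac{1}{3 \cdot 4}}{7} = -1 + \frac{0 \cdot \frac{1}{12}}{7} = -1 + \frac{1}{7} \cdot 0 = -1 + 0 = -1$)
$9 u{\left(-2 \right)} y{\left(5 \right)} = 9 \cdot 2 \left(-2\right) \left(-1\right) = 9 \left(-4\right) \left(-1\right) = \left(-36\right) \left(-1\right) = 36$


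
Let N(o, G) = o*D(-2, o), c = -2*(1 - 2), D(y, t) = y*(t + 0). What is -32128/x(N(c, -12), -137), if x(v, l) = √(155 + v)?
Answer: -32128*√3/21 ≈ -2649.9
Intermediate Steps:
D(y, t) = t*y (D(y, t) = y*t = t*y)
c = 2 (c = -2*(-1) = 2)
N(o, G) = -2*o² (N(o, G) = o*(o*(-2)) = o*(-2*o) = -2*o²)
-32128/x(N(c, -12), -137) = -32128/√(155 - 2*2²) = -32128/√(155 - 2*4) = -32128/√(155 - 8) = -32128*√3/21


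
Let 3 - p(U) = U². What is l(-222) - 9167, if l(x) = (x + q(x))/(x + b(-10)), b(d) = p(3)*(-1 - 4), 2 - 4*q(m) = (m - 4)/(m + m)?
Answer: -1562740027/170496 ≈ -9165.8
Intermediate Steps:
q(m) = ½ - (-4 + m)/(8*m) (q(m) = ½ - (m - 4)/(4*(m + m)) = ½ - (-4 + m)/(4*(2*m)) = ½ - (-4 + m)*1/(2*m)/4 = ½ - (-4 + m)/(8*m))
p(U) = 3 - U²
b(d) = 30 (b(d) = (3 - 1*3²)*(-1 - 4) = (3 - 1*9)*(-5) = (3 - 9)*(-5) = -6*(-5) = 30)
l(x) = (x + (4 + 3*x)/(8*x))/(30 + x) (l(x) = (x + (4 + 3*x)/(8*x))/(x + 30) = (x + (4 + 3*x)/(8*x))/(30 + x))
l(-222) - 9167 = (⅛)*(4 + 3*(-222) + 8*(-222)²)/(-222*(30 - 222)) - 9167 = (⅛)*(-1/222)*(4 - 666 + 8*49284)/(-192) - 9167 = (⅛)*(-1/222)*(-1/192)*(4 - 666 + 394272) - 9167 = (⅛)*(-1/222)*(-1/192)*393610 - 9167 = 196805/170496 - 9167 = -1562740027/170496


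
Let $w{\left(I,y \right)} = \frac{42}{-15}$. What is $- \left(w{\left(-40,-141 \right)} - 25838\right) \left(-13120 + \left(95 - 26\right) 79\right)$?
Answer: $- \frac{990865476}{5} \approx -1.9817 \cdot 10^{8}$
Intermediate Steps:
$w{\left(I,y \right)} = - \frac{14}{5}$ ($w{\left(I,y \right)} = 42 \left(- \frac{1}{15}\right) = - \frac{14}{5}$)
$- \left(w{\left(-40,-141 \right)} - 25838\right) \left(-13120 + \left(95 - 26\right) 79\right) = - \left(- \frac{14}{5} - 25838\right) \left(-13120 + \left(95 - 26\right) 79\right) = - \frac{\left(-129204\right) \left(-13120 + 69 \cdot 79\right)}{5} = - \frac{\left(-129204\right) \left(-13120 + 5451\right)}{5} = - \frac{\left(-129204\right) \left(-7669\right)}{5} = \left(-1\right) \frac{990865476}{5} = - \frac{990865476}{5}$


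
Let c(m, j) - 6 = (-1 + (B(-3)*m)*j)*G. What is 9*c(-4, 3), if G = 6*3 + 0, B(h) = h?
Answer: 5724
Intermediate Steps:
G = 18 (G = 18 + 0 = 18)
c(m, j) = -12 - 54*j*m (c(m, j) = 6 + (-1 + (-3*m)*j)*18 = 6 + (-1 - 3*j*m)*18 = 6 + (-18 - 54*j*m) = -12 - 54*j*m)
9*c(-4, 3) = 9*(-12 - 54*3*(-4)) = 9*(-12 + 648) = 9*636 = 5724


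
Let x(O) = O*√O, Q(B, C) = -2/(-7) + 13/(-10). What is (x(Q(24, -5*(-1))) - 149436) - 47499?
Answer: -196935 - 71*I*√4970/4900 ≈ -1.9694e+5 - 1.0215*I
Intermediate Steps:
Q(B, C) = -71/70 (Q(B, C) = -2*(-⅐) + 13*(-⅒) = 2/7 - 13/10 = -71/70)
x(O) = O^(3/2)
(x(Q(24, -5*(-1))) - 149436) - 47499 = ((-71/70)^(3/2) - 149436) - 47499 = (-71*I*√4970/4900 - 149436) - 47499 = (-149436 - 71*I*√4970/4900) - 47499 = -196935 - 71*I*√4970/4900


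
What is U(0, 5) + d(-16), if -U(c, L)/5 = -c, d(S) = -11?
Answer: -11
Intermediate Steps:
U(c, L) = 5*c (U(c, L) = -(-5)*c = 5*c)
U(0, 5) + d(-16) = 5*0 - 11 = 0 - 11 = -11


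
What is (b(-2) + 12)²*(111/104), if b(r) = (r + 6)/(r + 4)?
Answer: 5439/26 ≈ 209.19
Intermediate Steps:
b(r) = (6 + r)/(4 + r)
(b(-2) + 12)²*(111/104) = ((6 - 2)/(4 - 2) + 12)²*(111/104) = (4/2 + 12)²*(111*(1/104)) = ((½)*4 + 12)²*(111/104) = (2 + 12)²*(111/104) = 14²*(111/104) = 196*(111/104) = 5439/26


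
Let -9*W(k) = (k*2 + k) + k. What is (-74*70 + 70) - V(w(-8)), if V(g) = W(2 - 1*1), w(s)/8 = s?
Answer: -45986/9 ≈ -5109.6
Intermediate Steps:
w(s) = 8*s
W(k) = -4*k/9 (W(k) = -((k*2 + k) + k)/9 = -((2*k + k) + k)/9 = -(3*k + k)/9 = -4*k/9)
V(g) = -4/9 (V(g) = -4*(2 - 1*1)/9 = -4*(2 - 1)/9 = -4/9*1 = -4/9)
(-74*70 + 70) - V(w(-8)) = (-74*70 + 70) - 1*(-4/9) = (-5180 + 70) + 4/9 = -5110 + 4/9 = -45986/9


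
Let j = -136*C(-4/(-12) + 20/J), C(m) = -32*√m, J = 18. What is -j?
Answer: -4352*√13/3 ≈ -5230.5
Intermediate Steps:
j = 4352*√13/3 (j = -(-4352)*√(-4/(-12) + 20/18) = -(-4352)*√(-4*(-1/12) + 20*(1/18)) = -(-4352)*√(⅓ + 10/9) = -(-4352)*√(13/9) = -(-4352)*√13/3 = 4352*√13/3 ≈ 5230.5)
-j = -4352*√13/3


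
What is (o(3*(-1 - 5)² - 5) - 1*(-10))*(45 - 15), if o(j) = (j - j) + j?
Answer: 3390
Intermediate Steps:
o(j) = j (o(j) = 0 + j = j)
(o(3*(-1 - 5)² - 5) - 1*(-10))*(45 - 15) = ((3*(-1 - 5)² - 5) - 1*(-10))*(45 - 15) = ((3*(-6)² - 5) + 10)*30 = ((3*36 - 5) + 10)*30 = ((108 - 5) + 10)*30 = (103 + 10)*30 = 113*30 = 3390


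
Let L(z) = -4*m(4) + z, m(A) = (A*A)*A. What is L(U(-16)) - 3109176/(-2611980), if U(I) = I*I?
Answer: 12338/10365 ≈ 1.1904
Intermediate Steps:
U(I) = I²
m(A) = A³ (m(A) = A²*A = A³)
L(z) = -256 + z (L(z) = -4*4³ + z = -4*64 + z = -256 + z)
L(U(-16)) - 3109176/(-2611980) = (-256 + (-16)²) - 3109176/(-2611980) = (-256 + 256) - 3109176*(-1)/2611980 = 0 - 1*(-12338/10365) = 0 + 12338/10365 = 12338/10365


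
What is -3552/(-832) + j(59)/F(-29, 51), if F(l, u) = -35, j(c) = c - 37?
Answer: 3313/910 ≈ 3.6407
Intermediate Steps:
j(c) = -37 + c
-3552/(-832) + j(59)/F(-29, 51) = -3552/(-832) + (-37 + 59)/(-35) = -3552*(-1/832) + 22*(-1/35) = 111/26 - 22/35 = 3313/910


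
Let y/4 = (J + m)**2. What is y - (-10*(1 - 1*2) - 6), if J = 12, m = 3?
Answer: 896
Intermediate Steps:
y = 900 (y = 4*(12 + 3)**2 = 4*15**2 = 4*225 = 900)
y - (-10*(1 - 1*2) - 6) = 900 - (-10*(1 - 1*2) - 6) = 900 - (-10*(1 - 2) - 6) = 900 - (-10*(-1) - 6) = 900 - (10 - 6) = 900 - 1*4 = 900 - 4 = 896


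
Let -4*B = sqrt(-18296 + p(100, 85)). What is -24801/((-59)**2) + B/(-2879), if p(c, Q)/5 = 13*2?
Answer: -24801/3481 + I*sqrt(18166)/11516 ≈ -7.1247 + 0.011704*I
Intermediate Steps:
p(c, Q) = 130 (p(c, Q) = 5*(13*2) = 5*26 = 130)
B = -I*sqrt(18166)/4 (B = -sqrt(-18296 + 130)/4 = -I*sqrt(18166)/4 ≈ -33.695*I)
-24801/((-59)**2) + B/(-2879) = -24801/((-59)**2) - I*sqrt(18166)/4/(-2879) = -24801/3481 - I*sqrt(18166)/4*(-1/2879) = -24801*1/3481 + I*sqrt(18166)/11516 = -24801/3481 + I*sqrt(18166)/11516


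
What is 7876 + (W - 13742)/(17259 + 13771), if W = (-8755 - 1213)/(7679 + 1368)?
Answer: 1105446311659/140364205 ≈ 7875.6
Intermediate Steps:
W = -9968/9047 ≈ -1.1018
7876 + (W - 13742)/(17259 + 13771) = 7876 + (-9968/9047 - 13742)/(17259 + 13771) = 7876 - 124333842/9047/31030 = 7876 - 124333842/9047*1/31030 = 7876 - 62166921/140364205 = 1105446311659/140364205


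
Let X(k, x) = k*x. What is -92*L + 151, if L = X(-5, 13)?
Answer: 6131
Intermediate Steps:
L = -65 (L = -5*13 = -65)
-92*L + 151 = -92*(-65) + 151 = 5980 + 151 = 6131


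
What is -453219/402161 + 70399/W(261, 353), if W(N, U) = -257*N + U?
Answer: -8364616685/3833398652 ≈ -2.1820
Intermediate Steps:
W(N, U) = U - 257*N
-453219/402161 + 70399/W(261, 353) = -453219/402161 + 70399/(353 - 257*261) = -453219*1/402161 + 70399/(353 - 67077) = -453219/402161 + 70399/(-66724) = -453219/402161 + 70399*(-1/66724) = -453219/402161 - 10057/9532 = -8364616685/3833398652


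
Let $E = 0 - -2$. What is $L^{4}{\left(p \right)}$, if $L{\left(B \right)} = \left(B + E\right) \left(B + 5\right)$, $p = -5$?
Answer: $0$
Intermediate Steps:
$E = 2$ ($E = 0 + 2 = 2$)
$L{\left(B \right)} = \left(2 + B\right) \left(5 + B\right)$ ($L{\left(B \right)} = \left(B + 2\right) \left(B + 5\right) = \left(2 + B\right) \left(5 + B\right)$)
$L^{4}{\left(p \right)} = \left(10 + \left(-5\right)^{2} + 7 \left(-5\right)\right)^{4} = \left(10 + 25 - 35\right)^{4} = 0^{4} = 0$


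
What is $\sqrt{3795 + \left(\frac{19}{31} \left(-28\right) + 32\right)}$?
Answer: $\frac{\sqrt{3661255}}{31} \approx 61.724$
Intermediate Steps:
$\sqrt{3795 + \left(\frac{19}{31} \left(-28\right) + 32\right)} = \sqrt{3795 + \left(- \frac{532}{31} + 32\right)} = \sqrt{3795 + \frac{460}{31}} = \sqrt{\frac{118105}{31}} = \frac{\sqrt{3661255}}{31}$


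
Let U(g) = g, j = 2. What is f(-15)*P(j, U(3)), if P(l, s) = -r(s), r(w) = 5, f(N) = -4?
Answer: 20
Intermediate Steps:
P(l, s) = -5 (P(l, s) = -1*5 = -5)
f(-15)*P(j, U(3)) = -4*(-5) = 20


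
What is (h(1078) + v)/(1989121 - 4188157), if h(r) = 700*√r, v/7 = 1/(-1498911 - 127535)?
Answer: 1/510944758008 - 175*√22/78537 ≈ -0.010451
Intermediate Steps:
v = -7/1626446 (v = 7/(-1498911 - 127535) = 7/(-1626446) = 7*(-1/1626446) = -7/1626446 ≈ -4.3039e-6)
(h(1078) + v)/(1989121 - 4188157) = (700*√1078 - 7/1626446)/(1989121 - 4188157) = (700*(7*√22) - 7/1626446)/(-2199036) = (4900*√22 - 7/1626446)*(-1/2199036) = (-7/1626446 + 4900*√22)*(-1/2199036) = 1/510944758008 - 175*√22/78537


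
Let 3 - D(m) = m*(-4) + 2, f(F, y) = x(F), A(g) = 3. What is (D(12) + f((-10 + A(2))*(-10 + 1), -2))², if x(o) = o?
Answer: 12544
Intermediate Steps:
f(F, y) = F
D(m) = 1 + 4*m (D(m) = 3 - (m*(-4) + 2) = 3 - (-4*m + 2) = 3 - (2 - 4*m) = 3 + (-2 + 4*m) = 1 + 4*m)
(D(12) + f((-10 + A(2))*(-10 + 1), -2))² = ((1 + 4*12) + (-10 + 3)*(-10 + 1))² = ((1 + 48) - 7*(-9))² = (49 + 63)² = 112² = 12544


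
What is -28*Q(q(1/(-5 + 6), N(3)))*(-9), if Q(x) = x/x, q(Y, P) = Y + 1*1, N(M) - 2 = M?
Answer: 252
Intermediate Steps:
N(M) = 2 + M
q(Y, P) = 1 + Y (q(Y, P) = Y + 1 = 1 + Y)
Q(x) = 1
-28*Q(q(1/(-5 + 6), N(3)))*(-9) = -28*1*(-9) = -28*(-9) = 252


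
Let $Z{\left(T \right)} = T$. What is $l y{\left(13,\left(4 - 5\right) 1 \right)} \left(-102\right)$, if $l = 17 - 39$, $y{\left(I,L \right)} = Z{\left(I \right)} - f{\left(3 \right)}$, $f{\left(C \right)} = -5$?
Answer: $40392$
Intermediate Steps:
$y{\left(I,L \right)} = 5 + I$ ($y{\left(I,L \right)} = I - -5 = I + 5 = 5 + I$)
$l = -22$ ($l = 17 - 39 = -22$)
$l y{\left(13,\left(4 - 5\right) 1 \right)} \left(-102\right) = - 22 \left(5 + 13\right) \left(-102\right) = \left(-22\right) 18 \left(-102\right) = \left(-396\right) \left(-102\right) = 40392$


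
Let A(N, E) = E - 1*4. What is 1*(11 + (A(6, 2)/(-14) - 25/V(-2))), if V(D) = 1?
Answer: -97/7 ≈ -13.857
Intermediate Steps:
A(N, E) = -4 + E (A(N, E) = E - 4 = -4 + E)
1*(11 + (A(6, 2)/(-14) - 25/V(-2))) = 1*(11 + ((-4 + 2)/(-14) - 25/1)) = 1*(11 + (-2*(-1/14) - 25*1)) = 1*(11 + (⅐ - 25)) = 1*(11 - 174/7) = 1*(-97/7) = -97/7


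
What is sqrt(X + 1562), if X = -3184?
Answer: I*sqrt(1622) ≈ 40.274*I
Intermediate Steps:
sqrt(X + 1562) = sqrt(-3184 + 1562) = sqrt(-1622) = I*sqrt(1622)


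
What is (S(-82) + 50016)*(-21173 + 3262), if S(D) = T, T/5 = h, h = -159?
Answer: -881597331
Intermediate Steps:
T = -795 (T = 5*(-159) = -795)
S(D) = -795
(S(-82) + 50016)*(-21173 + 3262) = (-795 + 50016)*(-21173 + 3262) = 49221*(-17911) = -881597331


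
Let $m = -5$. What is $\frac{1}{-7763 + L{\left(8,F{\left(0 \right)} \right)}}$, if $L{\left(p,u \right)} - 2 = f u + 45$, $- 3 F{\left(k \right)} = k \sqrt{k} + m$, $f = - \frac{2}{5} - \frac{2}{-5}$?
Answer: $- \frac{1}{7716} \approx -0.0001296$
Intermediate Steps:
$f = 0$ ($f = \left(-2\right) \frac{1}{5} - - \frac{2}{5} = - \frac{2}{5} + \frac{2}{5} = 0$)
$F{\left(k \right)} = \frac{5}{3} - \frac{k^{\frac{3}{2}}}{3}$ ($F{\left(k \right)} = - \frac{k \sqrt{k} - 5}{3} = - \frac{k^{\frac{3}{2}} - 5}{3} = - \frac{-5 + k^{\frac{3}{2}}}{3} = \frac{5}{3} - \frac{k^{\frac{3}{2}}}{3}$)
$L{\left(p,u \right)} = 47$ ($L{\left(p,u \right)} = 2 + \left(0 u + 45\right) = 2 + \left(0 + 45\right) = 2 + 45 = 47$)
$\frac{1}{-7763 + L{\left(8,F{\left(0 \right)} \right)}} = \frac{1}{-7763 + 47} = \frac{1}{-7716} = - \frac{1}{7716}$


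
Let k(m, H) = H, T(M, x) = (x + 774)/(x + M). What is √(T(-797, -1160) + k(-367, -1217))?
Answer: 3*I*√517796759/1957 ≈ 34.883*I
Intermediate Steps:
T(M, x) = (774 + x)/(M + x)
√(T(-797, -1160) + k(-367, -1217)) = √((774 - 1160)/(-797 - 1160) - 1217) = √(-386/(-1957) - 1217) = √(-1/1957*(-386) - 1217) = √(386/1957 - 1217) = √(-2381283/1957) = 3*I*√517796759/1957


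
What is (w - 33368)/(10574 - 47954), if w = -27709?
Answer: 20359/12460 ≈ 1.6339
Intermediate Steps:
(w - 33368)/(10574 - 47954) = (-27709 - 33368)/(10574 - 47954) = -61077/(-37380) = -61077*(-1/37380) = 20359/12460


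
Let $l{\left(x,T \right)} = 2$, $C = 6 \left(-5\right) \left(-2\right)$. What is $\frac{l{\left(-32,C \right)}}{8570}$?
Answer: $\frac{1}{4285} \approx 0.00023337$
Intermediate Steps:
$C = 60$ ($C = \left(-30\right) \left(-2\right) = 60$)
$\frac{l{\left(-32,C \right)}}{8570} = \frac{2}{8570} = 2 \cdot \frac{1}{8570} = \frac{1}{4285}$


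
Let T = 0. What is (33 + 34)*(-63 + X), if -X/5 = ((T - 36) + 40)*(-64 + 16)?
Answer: 60099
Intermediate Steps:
X = 960 (X = -5*((0 - 36) + 40)*(-64 + 16) = -5*(-36 + 40)*(-48) = -20*(-48) = -5*(-192) = 960)
(33 + 34)*(-63 + X) = (33 + 34)*(-63 + 960) = 67*897 = 60099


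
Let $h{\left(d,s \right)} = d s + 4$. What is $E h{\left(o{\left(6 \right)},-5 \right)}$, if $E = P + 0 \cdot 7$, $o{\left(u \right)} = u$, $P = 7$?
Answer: $-182$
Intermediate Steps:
$h{\left(d,s \right)} = 4 + d s$
$E = 7$ ($E = 7 + 0 \cdot 7 = 7 + 0 = 7$)
$E h{\left(o{\left(6 \right)},-5 \right)} = 7 \left(4 + 6 \left(-5\right)\right) = 7 \left(4 - 30\right) = 7 \left(-26\right) = -182$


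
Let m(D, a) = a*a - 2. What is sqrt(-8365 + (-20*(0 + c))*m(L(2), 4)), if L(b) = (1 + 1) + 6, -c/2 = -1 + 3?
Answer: 3*I*sqrt(805) ≈ 85.118*I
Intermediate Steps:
c = -4 (c = -2*(-1 + 3) = -2*2 = -4)
L(b) = 8 (L(b) = 2 + 6 = 8)
m(D, a) = -2 + a**2 (m(D, a) = a**2 - 2 = -2 + a**2)
sqrt(-8365 + (-20*(0 + c))*m(L(2), 4)) = sqrt(-8365 + (-20*(0 - 4))*(-2 + 4**2)) = sqrt(-8365 + (-20*(-4))*(-2 + 16)) = sqrt(-8365 + 80*14) = sqrt(-8365 + 1120) = sqrt(-7245) = 3*I*sqrt(805)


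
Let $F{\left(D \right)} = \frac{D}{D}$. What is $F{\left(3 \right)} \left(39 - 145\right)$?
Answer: $-106$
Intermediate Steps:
$F{\left(D \right)} = 1$
$F{\left(3 \right)} \left(39 - 145\right) = 1 \left(39 - 145\right) = 1 \left(-106\right) = -106$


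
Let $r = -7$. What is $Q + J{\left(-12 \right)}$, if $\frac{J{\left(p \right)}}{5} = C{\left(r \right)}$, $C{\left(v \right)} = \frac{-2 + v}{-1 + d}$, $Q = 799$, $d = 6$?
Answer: $790$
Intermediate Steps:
$C{\left(v \right)} = - \frac{2}{5} + \frac{v}{5}$ ($C{\left(v \right)} = \frac{-2 + v}{-1 + 6} = \frac{-2 + v}{5} = \left(-2 + v\right) \frac{1}{5} = - \frac{2}{5} + \frac{v}{5}$)
$J{\left(p \right)} = -9$ ($J{\left(p \right)} = 5 \left(- \frac{2}{5} + \frac{1}{5} \left(-7\right)\right) = 5 \left(- \frac{2}{5} - \frac{7}{5}\right) = 5 \left(- \frac{9}{5}\right) = -9$)
$Q + J{\left(-12 \right)} = 799 - 9 = 790$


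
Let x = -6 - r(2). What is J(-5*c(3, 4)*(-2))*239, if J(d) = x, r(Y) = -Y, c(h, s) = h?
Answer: -956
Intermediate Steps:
x = -4 (x = -6 - (-1)*2 = -6 - 1*(-2) = -6 + 2 = -4)
J(d) = -4
J(-5*c(3, 4)*(-2))*239 = -4*239 = -956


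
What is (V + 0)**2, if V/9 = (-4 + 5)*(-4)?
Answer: 1296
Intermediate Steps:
V = -36 (V = 9*((-4 + 5)*(-4)) = 9*(1*(-4)) = 9*(-4) = -36)
(V + 0)**2 = (-36 + 0)**2 = (-36)**2 = 1296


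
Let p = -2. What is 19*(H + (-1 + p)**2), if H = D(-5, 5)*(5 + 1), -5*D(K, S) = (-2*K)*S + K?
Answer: -855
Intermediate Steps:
D(K, S) = -K/5 + 2*K*S/5 (D(K, S) = -((-2*K)*S + K)/5 = -(-2*K*S + K)/5 = -(K - 2*K*S)/5 = -K/5 + 2*K*S/5)
H = -54 (H = ((1/5)*(-5)*(-1 + 2*5))*(5 + 1) = ((1/5)*(-5)*(-1 + 10))*6 = ((1/5)*(-5)*9)*6 = -9*6 = -54)
19*(H + (-1 + p)**2) = 19*(-54 + (-1 - 2)**2) = 19*(-54 + (-3)**2) = 19*(-54 + 9) = 19*(-45) = -855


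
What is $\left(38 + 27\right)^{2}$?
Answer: $4225$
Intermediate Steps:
$\left(38 + 27\right)^{2} = 65^{2} = 4225$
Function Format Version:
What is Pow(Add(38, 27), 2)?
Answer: 4225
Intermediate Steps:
Pow(Add(38, 27), 2) = Pow(65, 2) = 4225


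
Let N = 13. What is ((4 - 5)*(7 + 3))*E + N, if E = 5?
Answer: -37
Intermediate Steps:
((4 - 5)*(7 + 3))*E + N = ((4 - 5)*(7 + 3))*5 + 13 = -1*10*5 + 13 = -10*5 + 13 = -50 + 13 = -37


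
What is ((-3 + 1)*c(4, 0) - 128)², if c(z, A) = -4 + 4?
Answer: 16384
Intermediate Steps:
c(z, A) = 0
((-3 + 1)*c(4, 0) - 128)² = ((-3 + 1)*0 - 128)² = (-2*0 - 128)² = (0 - 128)² = (-128)² = 16384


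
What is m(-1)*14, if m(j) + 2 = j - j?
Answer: -28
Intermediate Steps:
m(j) = -2 (m(j) = -2 + (j - j) = -2 + 0 = -2)
m(-1)*14 = -2*14 = -28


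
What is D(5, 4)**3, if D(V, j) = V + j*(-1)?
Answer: 1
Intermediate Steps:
D(V, j) = V - j
D(5, 4)**3 = (5 - 1*4)**3 = (5 - 4)**3 = 1**3 = 1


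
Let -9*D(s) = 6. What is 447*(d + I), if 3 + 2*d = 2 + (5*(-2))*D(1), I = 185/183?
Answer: 209643/122 ≈ 1718.4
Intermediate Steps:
D(s) = -⅔ (D(s) = -⅑*6 = -⅔)
I = 185/183 (I = 185*(1/183) = 185/183 ≈ 1.0109)
d = 17/6 (d = -3/2 + (2 + (5*(-2))*(-⅔))/2 = -3/2 + (2 - 10*(-⅔))/2 = -3/2 + (2 + 20/3)/2 = -3/2 + (½)*(26/3) = -3/2 + 13/3 = 17/6 ≈ 2.8333)
447*(d + I) = 447*(17/6 + 185/183) = 447*(469/122) = 209643/122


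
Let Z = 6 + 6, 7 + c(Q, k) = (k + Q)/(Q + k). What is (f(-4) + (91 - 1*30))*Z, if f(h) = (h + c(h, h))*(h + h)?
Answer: 1692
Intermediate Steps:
c(Q, k) = -6 (c(Q, k) = -7 + (k + Q)/(Q + k) = -7 + (Q + k)/(Q + k) = -7 + 1 = -6)
f(h) = 2*h*(-6 + h) (f(h) = (h - 6)*(h + h) = (-6 + h)*(2*h) = 2*h*(-6 + h))
Z = 12
(f(-4) + (91 - 1*30))*Z = (2*(-4)*(-6 - 4) + (91 - 1*30))*12 = (2*(-4)*(-10) + (91 - 30))*12 = (80 + 61)*12 = 141*12 = 1692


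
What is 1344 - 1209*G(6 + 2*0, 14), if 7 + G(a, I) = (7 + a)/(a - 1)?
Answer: 33318/5 ≈ 6663.6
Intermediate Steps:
G(a, I) = -7 + (7 + a)/(-1 + a) (G(a, I) = -7 + (7 + a)/(a - 1) = -7 + (7 + a)/(-1 + a))
1344 - 1209*G(6 + 2*0, 14) = 1344 - 2418*(7 - 3*(6 + 2*0))/(-1 + (6 + 2*0)) = 1344 - 2418*(7 - 3*(6 + 0))/(-1 + (6 + 0)) = 1344 - 2418*(7 - 3*6)/(-1 + 6) = 1344 - 2418*(7 - 18)/5 = 1344 - 2418*(-11)/5 = 1344 - 1209*(-22/5) = 1344 + 26598/5 = 33318/5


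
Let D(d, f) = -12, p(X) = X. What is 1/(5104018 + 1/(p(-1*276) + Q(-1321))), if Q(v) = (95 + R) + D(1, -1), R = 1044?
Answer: 851/4343519319 ≈ 1.9592e-7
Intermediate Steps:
Q(v) = 1127 (Q(v) = (95 + 1044) - 12 = 1139 - 12 = 1127)
1/(5104018 + 1/(p(-1*276) + Q(-1321))) = 1/(5104018 + 1/(-1*276 + 1127)) = 1/(5104018 + 1/(-276 + 1127)) = 1/(5104018 + 1/851) = 1/(4343519319/851) = 851/4343519319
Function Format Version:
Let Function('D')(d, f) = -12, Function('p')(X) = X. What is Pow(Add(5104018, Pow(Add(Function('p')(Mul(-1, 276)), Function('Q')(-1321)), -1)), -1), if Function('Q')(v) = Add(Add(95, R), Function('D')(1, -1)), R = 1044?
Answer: Rational(851, 4343519319) ≈ 1.9592e-7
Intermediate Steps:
Function('Q')(v) = 1127 (Function('Q')(v) = Add(Add(95, 1044), -12) = Add(1139, -12) = 1127)
Pow(Add(5104018, Pow(Add(Function('p')(Mul(-1, 276)), Function('Q')(-1321)), -1)), -1) = Pow(Add(5104018, Pow(Add(Mul(-1, 276), 1127), -1)), -1) = Pow(Add(5104018, Pow(Add(-276, 1127), -1)), -1) = Pow(Add(5104018, Pow(851, -1)), -1) = Pow(Add(5104018, Rational(1, 851)), -1) = Pow(Rational(4343519319, 851), -1) = Rational(851, 4343519319)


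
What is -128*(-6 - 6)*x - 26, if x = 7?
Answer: 10726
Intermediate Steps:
-128*(-6 - 6)*x - 26 = -128*(-6 - 6)*7 - 26 = -(-1536)*7 - 26 = -128*(-84) - 26 = 10752 - 26 = 10726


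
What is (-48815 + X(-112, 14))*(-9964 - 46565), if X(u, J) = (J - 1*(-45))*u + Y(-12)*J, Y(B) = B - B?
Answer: 3133006767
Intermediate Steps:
Y(B) = 0
X(u, J) = u*(45 + J) (X(u, J) = (J - 1*(-45))*u + 0*J = (J + 45)*u + 0 = (45 + J)*u + 0 = u*(45 + J) + 0 = u*(45 + J))
(-48815 + X(-112, 14))*(-9964 - 46565) = (-48815 - 112*(45 + 14))*(-9964 - 46565) = (-48815 - 112*59)*(-56529) = (-48815 - 6608)*(-56529) = -55423*(-56529) = 3133006767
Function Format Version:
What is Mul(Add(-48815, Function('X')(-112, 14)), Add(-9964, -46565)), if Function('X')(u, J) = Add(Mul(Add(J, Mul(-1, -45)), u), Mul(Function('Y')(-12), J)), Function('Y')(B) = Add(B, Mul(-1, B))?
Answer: 3133006767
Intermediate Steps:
Function('Y')(B) = 0
Function('X')(u, J) = Mul(u, Add(45, J)) (Function('X')(u, J) = Add(Mul(Add(J, Mul(-1, -45)), u), Mul(0, J)) = Add(Mul(Add(J, 45), u), 0) = Add(Mul(Add(45, J), u), 0) = Add(Mul(u, Add(45, J)), 0) = Mul(u, Add(45, J)))
Mul(Add(-48815, Function('X')(-112, 14)), Add(-9964, -46565)) = Mul(Add(-48815, Mul(-112, Add(45, 14))), Add(-9964, -46565)) = Mul(Add(-48815, Mul(-112, 59)), -56529) = Mul(Add(-48815, -6608), -56529) = Mul(-55423, -56529) = 3133006767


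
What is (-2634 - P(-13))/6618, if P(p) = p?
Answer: -2621/6618 ≈ -0.39604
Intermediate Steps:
(-2634 - P(-13))/6618 = (-2634 - 1*(-13))/6618 = (-2634 + 13)*(1/6618) = -2621*1/6618 = -2621/6618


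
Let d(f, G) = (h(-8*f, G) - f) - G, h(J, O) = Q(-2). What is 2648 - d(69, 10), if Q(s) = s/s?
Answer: 2726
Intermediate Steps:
Q(s) = 1
h(J, O) = 1
d(f, G) = 1 - G - f (d(f, G) = (1 - f) - G = 1 - G - f)
2648 - d(69, 10) = 2648 - (1 - 1*10 - 1*69) = 2648 - (1 - 10 - 69) = 2648 - 1*(-78) = 2648 + 78 = 2726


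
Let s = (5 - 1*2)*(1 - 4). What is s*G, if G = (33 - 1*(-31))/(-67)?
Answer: 576/67 ≈ 8.5970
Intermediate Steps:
G = -64/67 (G = (33 + 31)*(-1/67) = 64*(-1/67) = -64/67 ≈ -0.95522)
s = -9 (s = (5 - 2)*(-3) = 3*(-3) = -9)
s*G = -9*(-64/67) = 576/67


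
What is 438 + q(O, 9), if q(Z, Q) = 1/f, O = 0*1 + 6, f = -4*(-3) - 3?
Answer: 3943/9 ≈ 438.11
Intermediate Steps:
f = 9 (f = 12 - 3 = 9)
O = 6 (O = 0 + 6 = 6)
q(Z, Q) = 1/9
438 + q(O, 9) = 438 + 1/9 = 3943/9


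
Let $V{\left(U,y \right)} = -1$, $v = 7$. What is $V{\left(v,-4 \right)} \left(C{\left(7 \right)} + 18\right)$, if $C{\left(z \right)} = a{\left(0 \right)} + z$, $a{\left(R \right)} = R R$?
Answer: $-25$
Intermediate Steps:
$a{\left(R \right)} = R^{2}$
$C{\left(z \right)} = z$ ($C{\left(z \right)} = 0^{2} + z = 0 + z = z$)
$V{\left(v,-4 \right)} \left(C{\left(7 \right)} + 18\right) = - (7 + 18) = \left(-1\right) 25 = -25$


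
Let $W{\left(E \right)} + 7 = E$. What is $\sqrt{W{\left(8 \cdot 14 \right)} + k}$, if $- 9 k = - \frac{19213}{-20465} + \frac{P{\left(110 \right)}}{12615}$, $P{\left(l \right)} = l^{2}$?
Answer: $\frac{2 \sqrt{747413053779630}}{5341365} \approx 10.237$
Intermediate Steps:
$W{\left(E \right)} = -7 + E$
$k = - \frac{97999699}{464698755}$ ($k = - \frac{- \frac{19213}{-20465} + \frac{110^{2}}{12615}}{9} = - \frac{\left(-19213\right) \left(- \frac{1}{20465}\right) + 12100 \cdot \frac{1}{12615}}{9} = - \frac{\frac{19213}{20465} + \frac{2420}{2523}}{9} = \left(- \frac{1}{9}\right) \frac{97999699}{51633195} = - \frac{97999699}{464698755} \approx -0.21089$)
$\sqrt{W{\left(8 \cdot 14 \right)} + k} = \sqrt{\left(-7 + 8 \cdot 14\right) - \frac{97999699}{464698755}} = \sqrt{\left(-7 + 112\right) - \frac{97999699}{464698755}} = \sqrt{105 - \frac{97999699}{464698755}} = \sqrt{\frac{48695369576}{464698755}} = \frac{2 \sqrt{747413053779630}}{5341365}$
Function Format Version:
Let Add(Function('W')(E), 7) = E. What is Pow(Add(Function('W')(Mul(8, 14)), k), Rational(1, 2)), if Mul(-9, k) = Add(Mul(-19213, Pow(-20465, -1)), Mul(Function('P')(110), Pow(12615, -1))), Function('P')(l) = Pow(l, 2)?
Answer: Mul(Rational(2, 5341365), Pow(747413053779630, Rational(1, 2))) ≈ 10.237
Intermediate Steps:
Function('W')(E) = Add(-7, E)
k = Rational(-97999699, 464698755) (k = Mul(Rational(-1, 9), Add(Mul(-19213, Pow(-20465, -1)), Mul(Pow(110, 2), Pow(12615, -1)))) = Mul(Rational(-1, 9), Add(Mul(-19213, Rational(-1, 20465)), Mul(12100, Rational(1, 12615)))) = Mul(Rational(-1, 9), Add(Rational(19213, 20465), Rational(2420, 2523))) = Mul(Rational(-1, 9), Rational(97999699, 51633195)) = Rational(-97999699, 464698755) ≈ -0.21089)
Pow(Add(Function('W')(Mul(8, 14)), k), Rational(1, 2)) = Pow(Add(Add(-7, Mul(8, 14)), Rational(-97999699, 464698755)), Rational(1, 2)) = Pow(Add(Add(-7, 112), Rational(-97999699, 464698755)), Rational(1, 2)) = Pow(Add(105, Rational(-97999699, 464698755)), Rational(1, 2)) = Pow(Rational(48695369576, 464698755), Rational(1, 2)) = Mul(Rational(2, 5341365), Pow(747413053779630, Rational(1, 2)))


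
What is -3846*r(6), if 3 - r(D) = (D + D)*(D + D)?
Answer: 542286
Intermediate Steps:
r(D) = 3 - 4*D² (r(D) = 3 - (D + D)*(D + D) = 3 - 2*D*2*D = 3 - 4*D²)
-3846*r(6) = -3846*(3 - 4*6²) = -3846*(3 - 4*36) = -3846*(3 - 144) = -3846*(-141) = 542286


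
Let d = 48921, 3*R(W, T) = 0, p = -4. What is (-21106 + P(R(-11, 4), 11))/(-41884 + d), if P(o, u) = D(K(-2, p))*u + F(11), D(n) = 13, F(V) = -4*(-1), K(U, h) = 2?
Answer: -20959/7037 ≈ -2.9784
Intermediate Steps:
R(W, T) = 0 (R(W, T) = (⅓)*0 = 0)
F(V) = 4
P(o, u) = 4 + 13*u (P(o, u) = 13*u + 4 = 4 + 13*u)
(-21106 + P(R(-11, 4), 11))/(-41884 + d) = (-21106 + (4 + 13*11))/(-41884 + 48921) = (-21106 + (4 + 143))/7037 = (-21106 + 147)*(1/7037) = -20959*1/7037 = -20959/7037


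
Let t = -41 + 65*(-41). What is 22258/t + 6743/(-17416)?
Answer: -202945943/23563848 ≈ -8.6126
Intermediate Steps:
t = -2706 (t = -41 - 2665 = -2706)
22258/t + 6743/(-17416) = 22258/(-2706) + 6743/(-17416) = 22258*(-1/2706) + 6743*(-1/17416) = -11129/1353 - 6743/17416 = -202945943/23563848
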